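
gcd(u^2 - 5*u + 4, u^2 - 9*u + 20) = u - 4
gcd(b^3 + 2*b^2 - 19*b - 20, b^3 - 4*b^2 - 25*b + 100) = b^2 + b - 20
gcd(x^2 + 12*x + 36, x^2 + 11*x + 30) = x + 6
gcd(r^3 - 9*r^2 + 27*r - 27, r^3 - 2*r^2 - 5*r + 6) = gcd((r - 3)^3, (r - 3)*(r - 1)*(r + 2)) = r - 3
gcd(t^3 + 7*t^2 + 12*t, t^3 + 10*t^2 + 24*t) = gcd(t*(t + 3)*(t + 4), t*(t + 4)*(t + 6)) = t^2 + 4*t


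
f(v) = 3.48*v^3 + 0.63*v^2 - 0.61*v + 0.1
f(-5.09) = -439.39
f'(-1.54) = 22.21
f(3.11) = 108.98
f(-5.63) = -597.51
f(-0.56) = 0.03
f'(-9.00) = 833.69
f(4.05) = 239.14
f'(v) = 10.44*v^2 + 1.26*v - 0.61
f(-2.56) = -52.59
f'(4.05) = 175.74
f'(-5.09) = 263.46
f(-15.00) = -11594.00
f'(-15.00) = 2329.49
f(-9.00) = -2480.30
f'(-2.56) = 64.58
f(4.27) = 279.92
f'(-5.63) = 323.21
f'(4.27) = 195.12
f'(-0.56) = 1.96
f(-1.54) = -10.18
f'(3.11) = 104.29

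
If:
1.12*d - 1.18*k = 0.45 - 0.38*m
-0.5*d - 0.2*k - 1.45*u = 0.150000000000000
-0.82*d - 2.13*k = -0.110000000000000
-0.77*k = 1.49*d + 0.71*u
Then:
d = 0.04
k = 0.04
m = 1.18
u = -0.12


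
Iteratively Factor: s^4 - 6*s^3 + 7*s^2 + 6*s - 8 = (s - 2)*(s^3 - 4*s^2 - s + 4) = (s - 4)*(s - 2)*(s^2 - 1) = (s - 4)*(s - 2)*(s + 1)*(s - 1)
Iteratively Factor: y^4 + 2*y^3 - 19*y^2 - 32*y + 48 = (y + 4)*(y^3 - 2*y^2 - 11*y + 12) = (y - 1)*(y + 4)*(y^2 - y - 12) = (y - 1)*(y + 3)*(y + 4)*(y - 4)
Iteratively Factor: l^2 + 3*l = (l)*(l + 3)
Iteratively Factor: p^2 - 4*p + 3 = (p - 3)*(p - 1)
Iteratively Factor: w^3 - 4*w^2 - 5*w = (w + 1)*(w^2 - 5*w) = w*(w + 1)*(w - 5)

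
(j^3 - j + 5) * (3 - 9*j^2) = -9*j^5 + 12*j^3 - 45*j^2 - 3*j + 15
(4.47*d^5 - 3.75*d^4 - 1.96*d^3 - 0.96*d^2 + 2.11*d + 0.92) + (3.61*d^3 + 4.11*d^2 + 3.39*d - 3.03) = 4.47*d^5 - 3.75*d^4 + 1.65*d^3 + 3.15*d^2 + 5.5*d - 2.11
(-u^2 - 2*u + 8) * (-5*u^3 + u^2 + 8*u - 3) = 5*u^5 + 9*u^4 - 50*u^3 - 5*u^2 + 70*u - 24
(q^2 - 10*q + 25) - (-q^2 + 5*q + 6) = 2*q^2 - 15*q + 19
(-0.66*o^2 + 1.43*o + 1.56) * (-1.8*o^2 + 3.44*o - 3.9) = 1.188*o^4 - 4.8444*o^3 + 4.6852*o^2 - 0.210599999999999*o - 6.084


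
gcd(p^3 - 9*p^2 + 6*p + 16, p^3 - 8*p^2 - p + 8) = p^2 - 7*p - 8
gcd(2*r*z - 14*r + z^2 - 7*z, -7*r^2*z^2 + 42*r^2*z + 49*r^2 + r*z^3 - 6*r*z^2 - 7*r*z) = z - 7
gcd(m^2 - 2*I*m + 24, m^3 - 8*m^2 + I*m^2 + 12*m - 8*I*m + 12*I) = 1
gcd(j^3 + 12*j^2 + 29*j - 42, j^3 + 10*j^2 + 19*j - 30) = j^2 + 5*j - 6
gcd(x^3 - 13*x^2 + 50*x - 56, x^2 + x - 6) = x - 2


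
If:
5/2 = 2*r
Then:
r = 5/4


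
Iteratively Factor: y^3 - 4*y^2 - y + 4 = (y - 1)*(y^2 - 3*y - 4) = (y - 4)*(y - 1)*(y + 1)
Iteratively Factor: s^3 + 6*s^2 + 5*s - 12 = (s + 4)*(s^2 + 2*s - 3) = (s + 3)*(s + 4)*(s - 1)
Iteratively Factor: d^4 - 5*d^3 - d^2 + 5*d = (d - 5)*(d^3 - d) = d*(d - 5)*(d^2 - 1) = d*(d - 5)*(d + 1)*(d - 1)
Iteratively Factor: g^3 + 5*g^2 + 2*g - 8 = (g + 4)*(g^2 + g - 2) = (g + 2)*(g + 4)*(g - 1)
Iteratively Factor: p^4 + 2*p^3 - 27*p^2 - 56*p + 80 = (p + 4)*(p^3 - 2*p^2 - 19*p + 20) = (p - 1)*(p + 4)*(p^2 - p - 20) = (p - 1)*(p + 4)^2*(p - 5)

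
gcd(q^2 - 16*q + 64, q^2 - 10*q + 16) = q - 8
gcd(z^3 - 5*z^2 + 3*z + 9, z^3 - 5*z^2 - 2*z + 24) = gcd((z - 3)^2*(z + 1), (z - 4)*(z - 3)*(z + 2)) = z - 3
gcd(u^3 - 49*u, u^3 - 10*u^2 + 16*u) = u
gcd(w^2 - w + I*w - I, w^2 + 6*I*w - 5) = w + I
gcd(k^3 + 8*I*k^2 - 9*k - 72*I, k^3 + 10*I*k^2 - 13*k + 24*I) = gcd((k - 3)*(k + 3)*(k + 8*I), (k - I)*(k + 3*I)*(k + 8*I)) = k + 8*I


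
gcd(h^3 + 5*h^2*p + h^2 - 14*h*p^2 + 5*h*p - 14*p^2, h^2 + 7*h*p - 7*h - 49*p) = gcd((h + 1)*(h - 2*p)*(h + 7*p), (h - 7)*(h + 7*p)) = h + 7*p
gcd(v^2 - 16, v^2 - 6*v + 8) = v - 4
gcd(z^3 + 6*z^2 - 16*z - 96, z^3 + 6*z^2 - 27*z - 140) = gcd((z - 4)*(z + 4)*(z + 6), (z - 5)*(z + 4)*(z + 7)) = z + 4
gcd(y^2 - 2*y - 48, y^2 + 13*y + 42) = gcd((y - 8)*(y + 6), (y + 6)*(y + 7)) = y + 6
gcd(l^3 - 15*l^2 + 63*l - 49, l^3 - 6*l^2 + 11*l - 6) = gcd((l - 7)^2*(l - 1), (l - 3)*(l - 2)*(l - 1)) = l - 1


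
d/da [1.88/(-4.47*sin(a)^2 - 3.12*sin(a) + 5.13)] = (16.8072*sin(a) + 5.8656)*cos(a)/(4.47*sin(a)^2 + 3.12*sin(a) - 5.13)^2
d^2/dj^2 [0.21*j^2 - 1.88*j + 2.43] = 0.420000000000000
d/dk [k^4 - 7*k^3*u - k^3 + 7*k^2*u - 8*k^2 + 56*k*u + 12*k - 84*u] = 4*k^3 - 21*k^2*u - 3*k^2 + 14*k*u - 16*k + 56*u + 12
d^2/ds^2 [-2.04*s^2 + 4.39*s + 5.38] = -4.08000000000000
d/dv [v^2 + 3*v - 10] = 2*v + 3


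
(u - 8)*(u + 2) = u^2 - 6*u - 16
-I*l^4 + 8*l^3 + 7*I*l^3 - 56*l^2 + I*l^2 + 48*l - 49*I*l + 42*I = (l - 6)*(l + I)*(l + 7*I)*(-I*l + I)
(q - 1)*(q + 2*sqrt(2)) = q^2 - q + 2*sqrt(2)*q - 2*sqrt(2)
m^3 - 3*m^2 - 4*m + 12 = (m - 3)*(m - 2)*(m + 2)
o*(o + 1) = o^2 + o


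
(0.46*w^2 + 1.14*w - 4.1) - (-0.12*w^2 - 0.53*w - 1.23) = 0.58*w^2 + 1.67*w - 2.87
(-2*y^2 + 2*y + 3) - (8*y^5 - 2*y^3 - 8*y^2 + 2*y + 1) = -8*y^5 + 2*y^3 + 6*y^2 + 2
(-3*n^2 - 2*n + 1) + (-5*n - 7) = -3*n^2 - 7*n - 6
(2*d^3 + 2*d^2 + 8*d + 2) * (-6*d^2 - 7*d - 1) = -12*d^5 - 26*d^4 - 64*d^3 - 70*d^2 - 22*d - 2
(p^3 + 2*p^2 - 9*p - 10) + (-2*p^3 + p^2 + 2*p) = -p^3 + 3*p^2 - 7*p - 10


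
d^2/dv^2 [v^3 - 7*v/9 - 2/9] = 6*v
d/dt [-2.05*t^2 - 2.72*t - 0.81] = -4.1*t - 2.72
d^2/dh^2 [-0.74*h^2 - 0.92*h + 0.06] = -1.48000000000000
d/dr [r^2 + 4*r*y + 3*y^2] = 2*r + 4*y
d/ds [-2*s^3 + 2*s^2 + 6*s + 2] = -6*s^2 + 4*s + 6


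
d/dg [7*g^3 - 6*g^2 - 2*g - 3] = 21*g^2 - 12*g - 2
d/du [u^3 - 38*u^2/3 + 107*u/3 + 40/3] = 3*u^2 - 76*u/3 + 107/3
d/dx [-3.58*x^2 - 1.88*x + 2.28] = -7.16*x - 1.88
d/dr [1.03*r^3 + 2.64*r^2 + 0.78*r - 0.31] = 3.09*r^2 + 5.28*r + 0.78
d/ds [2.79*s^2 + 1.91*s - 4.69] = 5.58*s + 1.91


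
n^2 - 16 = (n - 4)*(n + 4)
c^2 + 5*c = c*(c + 5)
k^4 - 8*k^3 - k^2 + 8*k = k*(k - 8)*(k - 1)*(k + 1)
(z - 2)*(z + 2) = z^2 - 4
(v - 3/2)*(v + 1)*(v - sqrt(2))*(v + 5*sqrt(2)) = v^4 - v^3/2 + 4*sqrt(2)*v^3 - 23*v^2/2 - 2*sqrt(2)*v^2 - 6*sqrt(2)*v + 5*v + 15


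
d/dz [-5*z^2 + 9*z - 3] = 9 - 10*z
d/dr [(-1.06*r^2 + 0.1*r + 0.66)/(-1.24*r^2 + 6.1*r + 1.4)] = (-6.342*r^2 - 1.3312*r - 3.886)/(1.5376*r^4 - 15.128*r^3 + 33.738*r^2 + 17.08*r + 1.96)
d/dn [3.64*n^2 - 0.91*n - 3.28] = 7.28*n - 0.91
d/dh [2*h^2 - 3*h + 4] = 4*h - 3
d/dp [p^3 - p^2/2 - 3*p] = 3*p^2 - p - 3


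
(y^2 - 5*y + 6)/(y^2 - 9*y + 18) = (y - 2)/(y - 6)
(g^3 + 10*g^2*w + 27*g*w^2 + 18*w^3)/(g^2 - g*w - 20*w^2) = (-g^3 - 10*g^2*w - 27*g*w^2 - 18*w^3)/(-g^2 + g*w + 20*w^2)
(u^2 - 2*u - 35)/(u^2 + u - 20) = (u - 7)/(u - 4)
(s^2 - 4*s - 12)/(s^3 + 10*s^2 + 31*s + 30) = (s - 6)/(s^2 + 8*s + 15)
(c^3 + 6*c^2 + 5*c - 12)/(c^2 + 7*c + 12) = c - 1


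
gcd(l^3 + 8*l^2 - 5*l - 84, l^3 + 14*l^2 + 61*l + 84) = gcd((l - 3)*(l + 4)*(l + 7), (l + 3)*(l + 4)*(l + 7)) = l^2 + 11*l + 28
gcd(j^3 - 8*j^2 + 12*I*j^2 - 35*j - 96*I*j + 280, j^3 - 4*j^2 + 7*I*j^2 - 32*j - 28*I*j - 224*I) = j^2 + j*(-8 + 7*I) - 56*I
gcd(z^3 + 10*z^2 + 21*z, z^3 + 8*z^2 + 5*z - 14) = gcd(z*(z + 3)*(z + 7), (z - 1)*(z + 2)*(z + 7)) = z + 7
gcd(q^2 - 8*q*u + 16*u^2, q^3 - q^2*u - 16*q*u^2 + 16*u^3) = q - 4*u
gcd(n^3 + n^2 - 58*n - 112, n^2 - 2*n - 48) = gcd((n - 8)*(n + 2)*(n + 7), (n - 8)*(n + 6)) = n - 8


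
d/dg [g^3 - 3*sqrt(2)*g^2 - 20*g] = 3*g^2 - 6*sqrt(2)*g - 20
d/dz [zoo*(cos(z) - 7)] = zoo*sin(z)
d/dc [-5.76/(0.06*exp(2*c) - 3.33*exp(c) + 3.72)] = (0.6912*exp(c) - 19.1808)*exp(c)/(0.06*exp(2*c) - 3.33*exp(c) + 3.72)^2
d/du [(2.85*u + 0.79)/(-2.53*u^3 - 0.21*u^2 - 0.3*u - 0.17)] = (14.421*u^3 + 6.5946*u^2 + 0.3318*u - 0.2475)/(6.4009*u^6 + 1.0626*u^5 + 1.5621*u^4 + 0.9862*u^3 + 0.1614*u^2 + 0.102*u + 0.0289)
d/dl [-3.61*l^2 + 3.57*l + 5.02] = 3.57 - 7.22*l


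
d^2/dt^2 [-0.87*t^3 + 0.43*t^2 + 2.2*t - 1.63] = 0.86 - 5.22*t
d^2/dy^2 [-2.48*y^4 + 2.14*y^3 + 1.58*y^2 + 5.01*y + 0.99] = -29.76*y^2 + 12.84*y + 3.16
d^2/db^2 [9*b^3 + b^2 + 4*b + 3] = 54*b + 2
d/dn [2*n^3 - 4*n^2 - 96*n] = 6*n^2 - 8*n - 96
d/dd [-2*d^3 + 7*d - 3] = 7 - 6*d^2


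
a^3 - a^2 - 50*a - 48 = (a - 8)*(a + 1)*(a + 6)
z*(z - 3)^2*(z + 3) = z^4 - 3*z^3 - 9*z^2 + 27*z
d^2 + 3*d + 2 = (d + 1)*(d + 2)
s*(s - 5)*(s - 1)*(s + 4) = s^4 - 2*s^3 - 19*s^2 + 20*s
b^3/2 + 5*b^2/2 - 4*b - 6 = (b/2 + 1/2)*(b - 2)*(b + 6)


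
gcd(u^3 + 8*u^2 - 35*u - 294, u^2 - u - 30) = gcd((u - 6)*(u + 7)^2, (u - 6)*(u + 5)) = u - 6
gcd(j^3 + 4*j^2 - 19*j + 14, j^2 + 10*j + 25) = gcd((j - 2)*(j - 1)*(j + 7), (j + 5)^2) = 1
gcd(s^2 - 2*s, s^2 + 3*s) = s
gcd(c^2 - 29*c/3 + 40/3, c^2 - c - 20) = 1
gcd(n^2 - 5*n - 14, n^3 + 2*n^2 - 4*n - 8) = n + 2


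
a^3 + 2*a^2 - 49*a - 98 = (a - 7)*(a + 2)*(a + 7)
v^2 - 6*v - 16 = (v - 8)*(v + 2)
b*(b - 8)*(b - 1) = b^3 - 9*b^2 + 8*b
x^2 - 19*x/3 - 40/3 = (x - 8)*(x + 5/3)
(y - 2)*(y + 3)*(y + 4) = y^3 + 5*y^2 - 2*y - 24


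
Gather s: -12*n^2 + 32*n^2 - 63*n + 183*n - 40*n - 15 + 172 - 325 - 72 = 20*n^2 + 80*n - 240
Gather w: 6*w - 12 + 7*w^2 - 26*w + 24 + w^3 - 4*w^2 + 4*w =w^3 + 3*w^2 - 16*w + 12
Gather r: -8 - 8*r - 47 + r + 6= -7*r - 49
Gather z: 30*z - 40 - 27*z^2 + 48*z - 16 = -27*z^2 + 78*z - 56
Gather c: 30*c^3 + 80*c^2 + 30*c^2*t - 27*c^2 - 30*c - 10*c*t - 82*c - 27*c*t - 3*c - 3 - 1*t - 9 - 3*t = 30*c^3 + c^2*(30*t + 53) + c*(-37*t - 115) - 4*t - 12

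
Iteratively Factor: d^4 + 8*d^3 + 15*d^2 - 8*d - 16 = (d + 4)*(d^3 + 4*d^2 - d - 4) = (d + 1)*(d + 4)*(d^2 + 3*d - 4) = (d + 1)*(d + 4)^2*(d - 1)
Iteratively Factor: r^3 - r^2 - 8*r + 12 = (r + 3)*(r^2 - 4*r + 4) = (r - 2)*(r + 3)*(r - 2)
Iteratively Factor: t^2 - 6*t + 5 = (t - 5)*(t - 1)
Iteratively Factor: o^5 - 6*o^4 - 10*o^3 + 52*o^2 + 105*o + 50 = (o + 1)*(o^4 - 7*o^3 - 3*o^2 + 55*o + 50) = (o + 1)^2*(o^3 - 8*o^2 + 5*o + 50) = (o - 5)*(o + 1)^2*(o^2 - 3*o - 10) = (o - 5)*(o + 1)^2*(o + 2)*(o - 5)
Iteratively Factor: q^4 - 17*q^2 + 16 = (q + 1)*(q^3 - q^2 - 16*q + 16) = (q - 4)*(q + 1)*(q^2 + 3*q - 4) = (q - 4)*(q - 1)*(q + 1)*(q + 4)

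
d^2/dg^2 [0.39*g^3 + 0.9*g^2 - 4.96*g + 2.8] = 2.34*g + 1.8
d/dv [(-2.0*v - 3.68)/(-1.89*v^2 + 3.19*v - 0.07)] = (-3.78*v^2 - 13.9104*v + 11.8792)/(3.5721*v^4 - 12.0582*v^3 + 10.4407*v^2 - 0.4466*v + 0.0049)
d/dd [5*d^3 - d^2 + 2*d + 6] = 15*d^2 - 2*d + 2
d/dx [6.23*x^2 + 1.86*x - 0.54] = 12.46*x + 1.86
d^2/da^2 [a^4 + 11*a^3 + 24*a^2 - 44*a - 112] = 12*a^2 + 66*a + 48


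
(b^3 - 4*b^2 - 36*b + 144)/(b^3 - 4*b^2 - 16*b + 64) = (b^2 - 36)/(b^2 - 16)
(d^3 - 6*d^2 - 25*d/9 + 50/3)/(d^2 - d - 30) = (d^2 - 25/9)/(d + 5)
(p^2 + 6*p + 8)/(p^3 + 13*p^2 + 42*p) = (p^2 + 6*p + 8)/(p*(p^2 + 13*p + 42))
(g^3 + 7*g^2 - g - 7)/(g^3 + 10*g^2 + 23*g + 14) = (g - 1)/(g + 2)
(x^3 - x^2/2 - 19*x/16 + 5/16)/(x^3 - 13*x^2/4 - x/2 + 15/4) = (x - 1/4)/(x - 3)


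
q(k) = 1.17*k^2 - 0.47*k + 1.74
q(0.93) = 2.31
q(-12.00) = 175.86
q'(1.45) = 2.92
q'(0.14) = -0.14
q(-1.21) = 4.02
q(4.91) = 27.64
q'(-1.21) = -3.30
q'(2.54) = 5.47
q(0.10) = 1.70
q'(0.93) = 1.71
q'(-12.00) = -28.55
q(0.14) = 1.70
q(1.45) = 3.52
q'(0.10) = -0.24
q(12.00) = 164.58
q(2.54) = 8.09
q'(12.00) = 27.61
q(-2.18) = 8.32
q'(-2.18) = -5.57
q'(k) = 2.34*k - 0.47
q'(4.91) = 11.02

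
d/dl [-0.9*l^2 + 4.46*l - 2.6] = 4.46 - 1.8*l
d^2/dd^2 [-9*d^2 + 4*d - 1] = -18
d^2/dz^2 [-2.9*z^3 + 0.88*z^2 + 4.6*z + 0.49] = 1.76 - 17.4*z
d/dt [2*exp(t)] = 2*exp(t)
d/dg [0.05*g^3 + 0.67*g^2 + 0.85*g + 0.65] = 0.15*g^2 + 1.34*g + 0.85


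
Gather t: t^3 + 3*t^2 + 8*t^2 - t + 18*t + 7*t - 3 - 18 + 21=t^3 + 11*t^2 + 24*t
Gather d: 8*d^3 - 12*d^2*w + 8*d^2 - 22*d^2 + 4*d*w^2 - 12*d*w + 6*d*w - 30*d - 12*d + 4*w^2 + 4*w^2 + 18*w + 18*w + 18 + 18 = 8*d^3 + d^2*(-12*w - 14) + d*(4*w^2 - 6*w - 42) + 8*w^2 + 36*w + 36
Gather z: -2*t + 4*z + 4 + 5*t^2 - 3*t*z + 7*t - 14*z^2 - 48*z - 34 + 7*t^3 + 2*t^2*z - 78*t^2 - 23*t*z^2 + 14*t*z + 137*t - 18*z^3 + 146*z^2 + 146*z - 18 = 7*t^3 - 73*t^2 + 142*t - 18*z^3 + z^2*(132 - 23*t) + z*(2*t^2 + 11*t + 102) - 48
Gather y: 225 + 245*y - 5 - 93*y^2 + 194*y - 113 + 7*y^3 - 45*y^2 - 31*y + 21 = 7*y^3 - 138*y^2 + 408*y + 128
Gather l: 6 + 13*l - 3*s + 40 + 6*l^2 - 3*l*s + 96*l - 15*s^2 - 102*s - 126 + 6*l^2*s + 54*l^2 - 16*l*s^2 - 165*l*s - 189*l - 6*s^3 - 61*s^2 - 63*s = l^2*(6*s + 60) + l*(-16*s^2 - 168*s - 80) - 6*s^3 - 76*s^2 - 168*s - 80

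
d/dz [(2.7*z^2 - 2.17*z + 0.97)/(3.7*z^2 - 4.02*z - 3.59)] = (-2.825*z^2 - 26.564*z + 11.6897)/(13.69*z^4 - 29.748*z^3 - 10.4056*z^2 + 28.8636*z + 12.8881)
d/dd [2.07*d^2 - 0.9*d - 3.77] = 4.14*d - 0.9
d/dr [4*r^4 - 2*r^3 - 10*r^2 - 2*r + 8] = 16*r^3 - 6*r^2 - 20*r - 2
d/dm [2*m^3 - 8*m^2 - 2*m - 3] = 6*m^2 - 16*m - 2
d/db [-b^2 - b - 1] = -2*b - 1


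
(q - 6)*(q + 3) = q^2 - 3*q - 18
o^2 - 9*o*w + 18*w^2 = (o - 6*w)*(o - 3*w)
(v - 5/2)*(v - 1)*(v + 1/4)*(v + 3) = v^4 - v^3/4 - 65*v^2/8 + 11*v/2 + 15/8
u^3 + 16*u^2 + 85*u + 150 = (u + 5)^2*(u + 6)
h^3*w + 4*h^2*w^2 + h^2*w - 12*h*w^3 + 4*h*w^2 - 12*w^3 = (h - 2*w)*(h + 6*w)*(h*w + w)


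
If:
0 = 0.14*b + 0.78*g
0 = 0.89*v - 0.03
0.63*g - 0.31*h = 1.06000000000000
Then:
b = -2.74149659863946*h - 9.37414965986395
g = 0.492063492063492*h + 1.68253968253968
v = 0.03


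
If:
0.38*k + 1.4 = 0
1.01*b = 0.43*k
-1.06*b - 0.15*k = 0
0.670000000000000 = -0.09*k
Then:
No Solution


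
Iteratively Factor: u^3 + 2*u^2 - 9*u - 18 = (u - 3)*(u^2 + 5*u + 6) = (u - 3)*(u + 3)*(u + 2)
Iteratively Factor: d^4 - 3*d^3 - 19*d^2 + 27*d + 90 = (d - 5)*(d^3 + 2*d^2 - 9*d - 18) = (d - 5)*(d + 2)*(d^2 - 9) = (d - 5)*(d + 2)*(d + 3)*(d - 3)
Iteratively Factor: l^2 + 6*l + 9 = (l + 3)*(l + 3)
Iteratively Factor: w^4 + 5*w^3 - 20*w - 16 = (w - 2)*(w^3 + 7*w^2 + 14*w + 8) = (w - 2)*(w + 4)*(w^2 + 3*w + 2) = (w - 2)*(w + 2)*(w + 4)*(w + 1)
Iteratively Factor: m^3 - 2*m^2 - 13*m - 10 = (m + 2)*(m^2 - 4*m - 5) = (m + 1)*(m + 2)*(m - 5)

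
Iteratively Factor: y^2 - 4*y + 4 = (y - 2)*(y - 2)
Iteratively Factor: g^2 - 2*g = (g - 2)*(g)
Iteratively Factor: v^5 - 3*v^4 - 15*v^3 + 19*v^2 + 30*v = (v - 5)*(v^4 + 2*v^3 - 5*v^2 - 6*v) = v*(v - 5)*(v^3 + 2*v^2 - 5*v - 6) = v*(v - 5)*(v + 3)*(v^2 - v - 2) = v*(v - 5)*(v - 2)*(v + 3)*(v + 1)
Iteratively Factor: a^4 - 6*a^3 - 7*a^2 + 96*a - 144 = (a - 3)*(a^3 - 3*a^2 - 16*a + 48) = (a - 4)*(a - 3)*(a^2 + a - 12) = (a - 4)*(a - 3)*(a + 4)*(a - 3)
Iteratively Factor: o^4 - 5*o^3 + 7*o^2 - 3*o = (o)*(o^3 - 5*o^2 + 7*o - 3) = o*(o - 1)*(o^2 - 4*o + 3) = o*(o - 1)^2*(o - 3)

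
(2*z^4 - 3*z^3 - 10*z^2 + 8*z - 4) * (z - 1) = 2*z^5 - 5*z^4 - 7*z^3 + 18*z^2 - 12*z + 4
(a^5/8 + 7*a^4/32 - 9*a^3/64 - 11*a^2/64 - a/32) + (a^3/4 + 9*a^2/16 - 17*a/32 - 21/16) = a^5/8 + 7*a^4/32 + 7*a^3/64 + 25*a^2/64 - 9*a/16 - 21/16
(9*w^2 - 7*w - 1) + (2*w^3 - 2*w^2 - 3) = 2*w^3 + 7*w^2 - 7*w - 4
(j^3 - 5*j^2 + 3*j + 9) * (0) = 0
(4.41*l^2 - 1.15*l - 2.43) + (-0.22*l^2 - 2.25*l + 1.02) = 4.19*l^2 - 3.4*l - 1.41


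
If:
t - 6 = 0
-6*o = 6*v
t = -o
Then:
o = -6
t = 6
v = 6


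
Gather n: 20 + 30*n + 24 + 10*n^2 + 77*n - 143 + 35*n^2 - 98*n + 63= 45*n^2 + 9*n - 36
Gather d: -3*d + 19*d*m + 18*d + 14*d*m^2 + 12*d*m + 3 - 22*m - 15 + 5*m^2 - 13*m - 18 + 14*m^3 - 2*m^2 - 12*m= d*(14*m^2 + 31*m + 15) + 14*m^3 + 3*m^2 - 47*m - 30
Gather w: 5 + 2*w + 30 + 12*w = 14*w + 35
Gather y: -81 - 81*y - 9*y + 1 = -90*y - 80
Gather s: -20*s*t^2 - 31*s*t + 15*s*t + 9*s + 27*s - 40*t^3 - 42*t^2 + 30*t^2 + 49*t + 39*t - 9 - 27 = s*(-20*t^2 - 16*t + 36) - 40*t^3 - 12*t^2 + 88*t - 36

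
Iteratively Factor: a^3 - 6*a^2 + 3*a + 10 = (a - 2)*(a^2 - 4*a - 5) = (a - 2)*(a + 1)*(a - 5)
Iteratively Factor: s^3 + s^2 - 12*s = (s - 3)*(s^2 + 4*s) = s*(s - 3)*(s + 4)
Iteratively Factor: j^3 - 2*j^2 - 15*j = (j - 5)*(j^2 + 3*j) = (j - 5)*(j + 3)*(j)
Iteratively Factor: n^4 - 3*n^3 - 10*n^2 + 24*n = (n + 3)*(n^3 - 6*n^2 + 8*n) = (n - 2)*(n + 3)*(n^2 - 4*n) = n*(n - 2)*(n + 3)*(n - 4)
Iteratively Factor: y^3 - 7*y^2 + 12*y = (y - 3)*(y^2 - 4*y) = y*(y - 3)*(y - 4)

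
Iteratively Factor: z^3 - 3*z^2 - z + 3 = (z - 3)*(z^2 - 1) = (z - 3)*(z + 1)*(z - 1)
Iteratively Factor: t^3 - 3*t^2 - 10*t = (t + 2)*(t^2 - 5*t) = t*(t + 2)*(t - 5)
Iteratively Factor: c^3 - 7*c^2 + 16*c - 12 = (c - 2)*(c^2 - 5*c + 6) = (c - 3)*(c - 2)*(c - 2)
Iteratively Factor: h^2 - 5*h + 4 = (h - 1)*(h - 4)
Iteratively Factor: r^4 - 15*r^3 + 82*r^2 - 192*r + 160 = (r - 2)*(r^3 - 13*r^2 + 56*r - 80) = (r - 4)*(r - 2)*(r^2 - 9*r + 20) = (r - 5)*(r - 4)*(r - 2)*(r - 4)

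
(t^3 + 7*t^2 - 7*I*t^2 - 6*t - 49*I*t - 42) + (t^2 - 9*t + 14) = t^3 + 8*t^2 - 7*I*t^2 - 15*t - 49*I*t - 28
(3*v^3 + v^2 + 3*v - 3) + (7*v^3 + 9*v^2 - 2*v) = 10*v^3 + 10*v^2 + v - 3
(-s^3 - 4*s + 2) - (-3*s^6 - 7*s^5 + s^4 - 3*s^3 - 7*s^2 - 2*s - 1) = 3*s^6 + 7*s^5 - s^4 + 2*s^3 + 7*s^2 - 2*s + 3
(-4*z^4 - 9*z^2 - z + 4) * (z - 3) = -4*z^5 + 12*z^4 - 9*z^3 + 26*z^2 + 7*z - 12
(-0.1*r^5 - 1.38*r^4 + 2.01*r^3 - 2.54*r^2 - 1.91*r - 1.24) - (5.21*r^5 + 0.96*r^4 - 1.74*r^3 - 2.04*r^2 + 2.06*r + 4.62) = -5.31*r^5 - 2.34*r^4 + 3.75*r^3 - 0.5*r^2 - 3.97*r - 5.86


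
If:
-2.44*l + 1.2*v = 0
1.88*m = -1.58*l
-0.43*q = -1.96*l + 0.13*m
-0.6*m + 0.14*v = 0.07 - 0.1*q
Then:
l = 0.06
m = -0.05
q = 0.27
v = 0.11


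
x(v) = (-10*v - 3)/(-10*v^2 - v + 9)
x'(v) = (-10*v - 3)*(20*v + 1)/(-10*v^2 - v + 9)^2 - 10/(-10*v^2 - v + 9) = (100*v^2 + 10*v - (10*v + 3)*(20*v + 1) - 90)/(10*v^2 + v - 9)^2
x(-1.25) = -1.77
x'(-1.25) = -6.03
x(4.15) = 0.27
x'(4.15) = -0.07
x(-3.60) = -0.28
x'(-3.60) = -0.09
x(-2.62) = -0.41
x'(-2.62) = -0.19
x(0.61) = -1.95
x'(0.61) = -7.65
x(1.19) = 2.35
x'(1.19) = -7.59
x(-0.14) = -0.18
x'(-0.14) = -1.08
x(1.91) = 0.75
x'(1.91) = -0.66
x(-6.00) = -0.17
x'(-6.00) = -0.03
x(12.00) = 0.09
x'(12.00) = -0.00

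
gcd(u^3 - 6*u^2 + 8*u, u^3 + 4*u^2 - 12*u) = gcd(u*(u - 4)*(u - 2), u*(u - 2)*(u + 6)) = u^2 - 2*u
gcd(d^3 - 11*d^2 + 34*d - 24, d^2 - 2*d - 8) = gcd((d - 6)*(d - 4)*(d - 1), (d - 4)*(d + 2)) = d - 4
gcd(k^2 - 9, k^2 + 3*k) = k + 3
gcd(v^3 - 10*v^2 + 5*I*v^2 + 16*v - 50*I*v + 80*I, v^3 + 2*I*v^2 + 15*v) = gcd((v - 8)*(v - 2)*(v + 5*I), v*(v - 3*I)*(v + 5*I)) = v + 5*I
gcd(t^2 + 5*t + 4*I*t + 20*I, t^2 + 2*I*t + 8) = t + 4*I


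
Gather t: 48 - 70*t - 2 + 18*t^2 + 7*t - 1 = 18*t^2 - 63*t + 45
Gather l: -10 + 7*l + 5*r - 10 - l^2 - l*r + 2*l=-l^2 + l*(9 - r) + 5*r - 20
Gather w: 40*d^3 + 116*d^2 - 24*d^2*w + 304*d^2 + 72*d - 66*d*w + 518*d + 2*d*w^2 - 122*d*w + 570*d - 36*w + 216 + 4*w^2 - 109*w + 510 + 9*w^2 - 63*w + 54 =40*d^3 + 420*d^2 + 1160*d + w^2*(2*d + 13) + w*(-24*d^2 - 188*d - 208) + 780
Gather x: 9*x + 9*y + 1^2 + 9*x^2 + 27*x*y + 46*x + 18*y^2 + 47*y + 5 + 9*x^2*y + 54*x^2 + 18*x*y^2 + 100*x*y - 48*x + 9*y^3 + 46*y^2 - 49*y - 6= x^2*(9*y + 63) + x*(18*y^2 + 127*y + 7) + 9*y^3 + 64*y^2 + 7*y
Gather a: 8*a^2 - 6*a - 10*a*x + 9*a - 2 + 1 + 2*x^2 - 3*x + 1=8*a^2 + a*(3 - 10*x) + 2*x^2 - 3*x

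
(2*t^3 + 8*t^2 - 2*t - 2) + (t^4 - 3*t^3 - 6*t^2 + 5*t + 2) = t^4 - t^3 + 2*t^2 + 3*t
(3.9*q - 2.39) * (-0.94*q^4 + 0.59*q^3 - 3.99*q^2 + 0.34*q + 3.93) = -3.666*q^5 + 4.5476*q^4 - 16.9711*q^3 + 10.8621*q^2 + 14.5144*q - 9.3927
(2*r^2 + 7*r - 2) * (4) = 8*r^2 + 28*r - 8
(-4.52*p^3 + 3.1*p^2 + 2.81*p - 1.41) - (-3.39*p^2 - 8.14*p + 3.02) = -4.52*p^3 + 6.49*p^2 + 10.95*p - 4.43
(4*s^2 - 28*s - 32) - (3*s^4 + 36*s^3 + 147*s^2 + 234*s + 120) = -3*s^4 - 36*s^3 - 143*s^2 - 262*s - 152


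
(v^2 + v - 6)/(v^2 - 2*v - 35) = (-v^2 - v + 6)/(-v^2 + 2*v + 35)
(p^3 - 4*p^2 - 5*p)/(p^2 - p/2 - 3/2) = 2*p*(p - 5)/(2*p - 3)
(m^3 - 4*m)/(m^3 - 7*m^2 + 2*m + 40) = m*(m - 2)/(m^2 - 9*m + 20)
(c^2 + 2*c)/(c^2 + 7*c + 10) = c/(c + 5)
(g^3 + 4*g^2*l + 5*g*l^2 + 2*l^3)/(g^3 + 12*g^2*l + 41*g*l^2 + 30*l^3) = (g^2 + 3*g*l + 2*l^2)/(g^2 + 11*g*l + 30*l^2)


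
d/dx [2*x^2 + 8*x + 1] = 4*x + 8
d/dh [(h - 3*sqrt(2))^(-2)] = -2/(h - 3*sqrt(2))^3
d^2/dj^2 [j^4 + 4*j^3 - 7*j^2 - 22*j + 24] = 12*j^2 + 24*j - 14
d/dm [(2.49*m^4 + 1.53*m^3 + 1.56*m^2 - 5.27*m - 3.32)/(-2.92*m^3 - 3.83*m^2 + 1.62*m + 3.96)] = (-7.2708*m^6 - 19.0734*m^5 + 10.7967*m^4 + 13.622*m^3 - 28.5637*m^2 - 13.076*m - 15.4908)/(8.5264*m^6 + 22.3672*m^5 + 5.2081*m^4 - 35.5356*m^3 - 27.7092*m^2 + 12.8304*m + 15.6816)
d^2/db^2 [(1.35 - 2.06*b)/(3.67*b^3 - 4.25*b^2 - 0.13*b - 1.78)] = (-166.475604*b^5 + 410.98128*b^4 - 413.289152*b^3 - 19.044132*b^2 + 150.89271*b - 19.426502)/(49.430863*b^9 - 171.728475*b^8 + 193.615254*b^7 - 136.523501*b^6 + 159.722994*b^5 - 91.573797*b^4 + 28.981187*b^3 - 40.487346*b^2 - 1.235676*b - 5.639752)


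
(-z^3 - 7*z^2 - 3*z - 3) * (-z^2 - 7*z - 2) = z^5 + 14*z^4 + 54*z^3 + 38*z^2 + 27*z + 6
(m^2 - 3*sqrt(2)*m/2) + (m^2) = 2*m^2 - 3*sqrt(2)*m/2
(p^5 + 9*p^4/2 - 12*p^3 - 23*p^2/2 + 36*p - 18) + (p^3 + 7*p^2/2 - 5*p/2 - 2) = p^5 + 9*p^4/2 - 11*p^3 - 8*p^2 + 67*p/2 - 20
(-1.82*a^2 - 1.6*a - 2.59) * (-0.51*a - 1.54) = 0.9282*a^3 + 3.6188*a^2 + 3.7849*a + 3.9886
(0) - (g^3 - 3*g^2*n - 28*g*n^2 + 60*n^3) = -g^3 + 3*g^2*n + 28*g*n^2 - 60*n^3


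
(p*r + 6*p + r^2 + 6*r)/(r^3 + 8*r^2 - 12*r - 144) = (p + r)/(r^2 + 2*r - 24)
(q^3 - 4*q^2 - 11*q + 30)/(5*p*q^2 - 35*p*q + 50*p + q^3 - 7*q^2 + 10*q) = (q + 3)/(5*p + q)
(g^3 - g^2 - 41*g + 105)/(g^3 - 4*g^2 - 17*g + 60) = (g + 7)/(g + 4)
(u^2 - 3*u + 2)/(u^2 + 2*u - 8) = (u - 1)/(u + 4)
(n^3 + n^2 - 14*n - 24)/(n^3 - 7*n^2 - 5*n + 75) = (n^2 - 2*n - 8)/(n^2 - 10*n + 25)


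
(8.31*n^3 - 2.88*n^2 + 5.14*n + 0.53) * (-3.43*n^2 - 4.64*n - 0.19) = -28.5033*n^5 - 28.68*n^4 - 5.8459*n^3 - 25.1203*n^2 - 3.4358*n - 0.1007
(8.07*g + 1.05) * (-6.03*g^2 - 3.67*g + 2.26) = -48.6621*g^3 - 35.9484*g^2 + 14.3847*g + 2.373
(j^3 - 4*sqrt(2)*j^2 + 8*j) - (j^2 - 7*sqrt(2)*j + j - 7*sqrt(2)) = j^3 - 4*sqrt(2)*j^2 - j^2 + 7*j + 7*sqrt(2)*j + 7*sqrt(2)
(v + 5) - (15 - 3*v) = 4*v - 10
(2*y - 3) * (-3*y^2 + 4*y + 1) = -6*y^3 + 17*y^2 - 10*y - 3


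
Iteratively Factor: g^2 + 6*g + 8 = (g + 4)*(g + 2)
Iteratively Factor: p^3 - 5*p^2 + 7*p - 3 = (p - 1)*(p^2 - 4*p + 3) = (p - 1)^2*(p - 3)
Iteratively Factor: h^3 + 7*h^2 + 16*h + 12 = (h + 2)*(h^2 + 5*h + 6) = (h + 2)*(h + 3)*(h + 2)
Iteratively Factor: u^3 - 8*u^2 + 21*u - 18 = (u - 3)*(u^2 - 5*u + 6) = (u - 3)^2*(u - 2)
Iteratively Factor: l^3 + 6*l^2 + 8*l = (l + 2)*(l^2 + 4*l) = l*(l + 2)*(l + 4)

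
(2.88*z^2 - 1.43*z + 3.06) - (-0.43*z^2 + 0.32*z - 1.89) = 3.31*z^2 - 1.75*z + 4.95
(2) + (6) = 8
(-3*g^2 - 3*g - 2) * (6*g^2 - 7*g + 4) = -18*g^4 + 3*g^3 - 3*g^2 + 2*g - 8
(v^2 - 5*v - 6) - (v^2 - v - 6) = -4*v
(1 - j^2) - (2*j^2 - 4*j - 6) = -3*j^2 + 4*j + 7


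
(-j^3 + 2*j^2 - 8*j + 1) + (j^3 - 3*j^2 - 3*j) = -j^2 - 11*j + 1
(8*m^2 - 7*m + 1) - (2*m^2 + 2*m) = 6*m^2 - 9*m + 1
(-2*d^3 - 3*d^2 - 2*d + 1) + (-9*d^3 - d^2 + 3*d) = -11*d^3 - 4*d^2 + d + 1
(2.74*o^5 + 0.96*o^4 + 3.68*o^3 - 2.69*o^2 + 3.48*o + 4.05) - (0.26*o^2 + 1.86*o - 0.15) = 2.74*o^5 + 0.96*o^4 + 3.68*o^3 - 2.95*o^2 + 1.62*o + 4.2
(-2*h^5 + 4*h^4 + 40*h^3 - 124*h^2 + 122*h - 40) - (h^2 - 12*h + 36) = -2*h^5 + 4*h^4 + 40*h^3 - 125*h^2 + 134*h - 76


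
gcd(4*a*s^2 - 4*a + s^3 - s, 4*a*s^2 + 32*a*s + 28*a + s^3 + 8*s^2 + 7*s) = 4*a*s + 4*a + s^2 + s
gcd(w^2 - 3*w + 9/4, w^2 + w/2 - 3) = w - 3/2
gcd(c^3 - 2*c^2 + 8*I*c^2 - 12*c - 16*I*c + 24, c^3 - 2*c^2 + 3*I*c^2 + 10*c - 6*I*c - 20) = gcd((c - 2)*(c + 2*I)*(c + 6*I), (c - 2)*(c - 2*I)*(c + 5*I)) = c - 2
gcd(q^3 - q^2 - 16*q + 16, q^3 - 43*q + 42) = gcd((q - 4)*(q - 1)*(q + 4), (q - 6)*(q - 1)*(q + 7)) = q - 1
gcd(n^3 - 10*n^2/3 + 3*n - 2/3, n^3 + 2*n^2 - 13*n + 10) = n^2 - 3*n + 2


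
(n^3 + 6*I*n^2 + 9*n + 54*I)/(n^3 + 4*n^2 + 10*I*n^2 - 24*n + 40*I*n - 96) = (n^2 + 9)/(n^2 + 4*n*(1 + I) + 16*I)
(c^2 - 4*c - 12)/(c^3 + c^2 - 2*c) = (c - 6)/(c*(c - 1))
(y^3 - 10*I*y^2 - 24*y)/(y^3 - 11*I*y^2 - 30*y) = (y - 4*I)/(y - 5*I)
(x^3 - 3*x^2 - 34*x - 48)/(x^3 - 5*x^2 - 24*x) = (x + 2)/x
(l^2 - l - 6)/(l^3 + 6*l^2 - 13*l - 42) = 1/(l + 7)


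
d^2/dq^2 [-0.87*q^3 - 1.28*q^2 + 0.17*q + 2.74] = -5.22*q - 2.56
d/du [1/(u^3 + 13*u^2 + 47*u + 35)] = (-3*u^2 - 26*u - 47)/(u^3 + 13*u^2 + 47*u + 35)^2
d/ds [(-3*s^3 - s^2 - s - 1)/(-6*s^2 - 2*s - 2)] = s*(9*s^3 + 6*s^2 + 7*s - 4)/(2*(9*s^4 + 6*s^3 + 7*s^2 + 2*s + 1))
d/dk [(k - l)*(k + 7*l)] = 2*k + 6*l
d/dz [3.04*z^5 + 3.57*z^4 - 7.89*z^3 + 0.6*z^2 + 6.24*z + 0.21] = 15.2*z^4 + 14.28*z^3 - 23.67*z^2 + 1.2*z + 6.24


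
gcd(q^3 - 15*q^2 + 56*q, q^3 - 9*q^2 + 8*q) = q^2 - 8*q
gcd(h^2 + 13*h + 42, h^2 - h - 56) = h + 7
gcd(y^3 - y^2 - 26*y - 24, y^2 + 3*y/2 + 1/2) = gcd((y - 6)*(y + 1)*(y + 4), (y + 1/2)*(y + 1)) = y + 1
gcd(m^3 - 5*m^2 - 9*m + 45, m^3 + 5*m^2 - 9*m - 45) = m^2 - 9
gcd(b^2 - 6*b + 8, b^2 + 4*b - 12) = b - 2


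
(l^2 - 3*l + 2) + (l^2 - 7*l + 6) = 2*l^2 - 10*l + 8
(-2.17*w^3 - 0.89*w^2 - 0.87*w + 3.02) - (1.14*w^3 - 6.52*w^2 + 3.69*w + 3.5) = -3.31*w^3 + 5.63*w^2 - 4.56*w - 0.48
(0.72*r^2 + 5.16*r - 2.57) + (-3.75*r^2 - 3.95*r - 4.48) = -3.03*r^2 + 1.21*r - 7.05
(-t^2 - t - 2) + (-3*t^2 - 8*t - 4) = -4*t^2 - 9*t - 6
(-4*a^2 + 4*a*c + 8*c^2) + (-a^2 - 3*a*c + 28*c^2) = -5*a^2 + a*c + 36*c^2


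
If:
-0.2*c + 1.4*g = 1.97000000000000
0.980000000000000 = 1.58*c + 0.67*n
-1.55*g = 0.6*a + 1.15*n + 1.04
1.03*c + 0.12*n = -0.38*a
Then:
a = -2.94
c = 1.26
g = 1.59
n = -1.51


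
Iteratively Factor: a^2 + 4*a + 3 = (a + 1)*(a + 3)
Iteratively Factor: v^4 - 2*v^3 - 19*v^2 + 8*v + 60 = (v - 5)*(v^3 + 3*v^2 - 4*v - 12) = (v - 5)*(v - 2)*(v^2 + 5*v + 6) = (v - 5)*(v - 2)*(v + 3)*(v + 2)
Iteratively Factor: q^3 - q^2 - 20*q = (q + 4)*(q^2 - 5*q) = q*(q + 4)*(q - 5)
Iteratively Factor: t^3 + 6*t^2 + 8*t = (t + 2)*(t^2 + 4*t) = t*(t + 2)*(t + 4)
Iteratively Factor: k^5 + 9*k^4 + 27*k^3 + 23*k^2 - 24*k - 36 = (k - 1)*(k^4 + 10*k^3 + 37*k^2 + 60*k + 36) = (k - 1)*(k + 3)*(k^3 + 7*k^2 + 16*k + 12) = (k - 1)*(k + 2)*(k + 3)*(k^2 + 5*k + 6) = (k - 1)*(k + 2)^2*(k + 3)*(k + 3)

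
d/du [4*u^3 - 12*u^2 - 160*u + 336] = 12*u^2 - 24*u - 160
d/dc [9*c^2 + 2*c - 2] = 18*c + 2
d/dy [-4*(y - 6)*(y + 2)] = 16 - 8*y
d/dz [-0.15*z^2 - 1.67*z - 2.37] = -0.3*z - 1.67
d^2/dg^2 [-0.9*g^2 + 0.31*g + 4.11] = -1.80000000000000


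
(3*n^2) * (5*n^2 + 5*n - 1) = 15*n^4 + 15*n^3 - 3*n^2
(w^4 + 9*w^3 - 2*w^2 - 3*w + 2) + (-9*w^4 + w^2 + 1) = -8*w^4 + 9*w^3 - w^2 - 3*w + 3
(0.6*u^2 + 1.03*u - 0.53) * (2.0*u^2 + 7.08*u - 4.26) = 1.2*u^4 + 6.308*u^3 + 3.6764*u^2 - 8.1402*u + 2.2578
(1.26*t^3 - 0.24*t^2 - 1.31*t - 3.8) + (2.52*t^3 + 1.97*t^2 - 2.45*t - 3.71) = 3.78*t^3 + 1.73*t^2 - 3.76*t - 7.51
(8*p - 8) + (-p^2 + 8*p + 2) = -p^2 + 16*p - 6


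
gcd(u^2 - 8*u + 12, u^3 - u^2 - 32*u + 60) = u - 2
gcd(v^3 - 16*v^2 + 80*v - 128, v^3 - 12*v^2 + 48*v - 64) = v^2 - 8*v + 16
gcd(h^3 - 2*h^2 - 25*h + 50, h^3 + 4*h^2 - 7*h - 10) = h^2 + 3*h - 10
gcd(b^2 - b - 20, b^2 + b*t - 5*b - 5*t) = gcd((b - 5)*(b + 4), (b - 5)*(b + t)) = b - 5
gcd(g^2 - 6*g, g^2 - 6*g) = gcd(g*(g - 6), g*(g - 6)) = g^2 - 6*g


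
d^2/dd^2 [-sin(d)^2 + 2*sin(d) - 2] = -2*sin(d) - 2*cos(2*d)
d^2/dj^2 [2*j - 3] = 0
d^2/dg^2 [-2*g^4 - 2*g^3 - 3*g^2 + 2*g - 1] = -24*g^2 - 12*g - 6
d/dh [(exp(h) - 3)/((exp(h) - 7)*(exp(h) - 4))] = (-exp(2*h) + 6*exp(h) - 5)*exp(h)/(exp(4*h) - 22*exp(3*h) + 177*exp(2*h) - 616*exp(h) + 784)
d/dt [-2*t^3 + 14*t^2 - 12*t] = -6*t^2 + 28*t - 12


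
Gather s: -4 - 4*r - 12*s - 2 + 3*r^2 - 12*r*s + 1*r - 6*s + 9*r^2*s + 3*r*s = 3*r^2 - 3*r + s*(9*r^2 - 9*r - 18) - 6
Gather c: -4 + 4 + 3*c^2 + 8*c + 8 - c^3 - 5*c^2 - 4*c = -c^3 - 2*c^2 + 4*c + 8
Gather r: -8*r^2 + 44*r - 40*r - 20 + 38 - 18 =-8*r^2 + 4*r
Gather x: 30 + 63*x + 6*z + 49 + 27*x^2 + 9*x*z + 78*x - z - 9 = 27*x^2 + x*(9*z + 141) + 5*z + 70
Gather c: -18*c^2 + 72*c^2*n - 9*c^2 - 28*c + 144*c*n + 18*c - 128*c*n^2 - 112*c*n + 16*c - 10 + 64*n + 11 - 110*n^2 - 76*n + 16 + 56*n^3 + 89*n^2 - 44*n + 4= c^2*(72*n - 27) + c*(-128*n^2 + 32*n + 6) + 56*n^3 - 21*n^2 - 56*n + 21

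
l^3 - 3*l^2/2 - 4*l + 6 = (l - 2)*(l - 3/2)*(l + 2)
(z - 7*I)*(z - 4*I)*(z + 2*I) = z^3 - 9*I*z^2 - 6*z - 56*I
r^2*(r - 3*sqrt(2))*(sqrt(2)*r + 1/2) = sqrt(2)*r^4 - 11*r^3/2 - 3*sqrt(2)*r^2/2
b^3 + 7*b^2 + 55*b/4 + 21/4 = (b + 1/2)*(b + 3)*(b + 7/2)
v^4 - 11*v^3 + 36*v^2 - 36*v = v*(v - 6)*(v - 3)*(v - 2)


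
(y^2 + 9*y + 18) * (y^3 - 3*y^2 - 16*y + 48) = y^5 + 6*y^4 - 25*y^3 - 150*y^2 + 144*y + 864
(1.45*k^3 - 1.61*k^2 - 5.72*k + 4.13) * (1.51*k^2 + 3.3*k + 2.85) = 2.1895*k^5 + 2.3539*k^4 - 9.8177*k^3 - 17.2282*k^2 - 2.673*k + 11.7705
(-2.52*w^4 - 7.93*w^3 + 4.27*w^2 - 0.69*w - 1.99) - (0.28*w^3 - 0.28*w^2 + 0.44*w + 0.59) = -2.52*w^4 - 8.21*w^3 + 4.55*w^2 - 1.13*w - 2.58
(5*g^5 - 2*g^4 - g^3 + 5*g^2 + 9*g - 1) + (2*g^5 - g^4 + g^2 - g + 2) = 7*g^5 - 3*g^4 - g^3 + 6*g^2 + 8*g + 1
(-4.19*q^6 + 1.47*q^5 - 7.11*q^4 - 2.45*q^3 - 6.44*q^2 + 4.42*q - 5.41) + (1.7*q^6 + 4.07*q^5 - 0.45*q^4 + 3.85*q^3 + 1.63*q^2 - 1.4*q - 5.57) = -2.49*q^6 + 5.54*q^5 - 7.56*q^4 + 1.4*q^3 - 4.81*q^2 + 3.02*q - 10.98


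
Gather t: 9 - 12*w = 9 - 12*w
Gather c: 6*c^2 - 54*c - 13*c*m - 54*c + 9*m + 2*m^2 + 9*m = 6*c^2 + c*(-13*m - 108) + 2*m^2 + 18*m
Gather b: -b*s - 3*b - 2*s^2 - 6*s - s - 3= b*(-s - 3) - 2*s^2 - 7*s - 3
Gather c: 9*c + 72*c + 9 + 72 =81*c + 81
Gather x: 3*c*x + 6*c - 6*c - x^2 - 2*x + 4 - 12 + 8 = -x^2 + x*(3*c - 2)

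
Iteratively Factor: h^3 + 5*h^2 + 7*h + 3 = (h + 1)*(h^2 + 4*h + 3) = (h + 1)^2*(h + 3)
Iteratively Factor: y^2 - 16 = (y + 4)*(y - 4)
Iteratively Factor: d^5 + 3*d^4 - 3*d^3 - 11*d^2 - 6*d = (d + 1)*(d^4 + 2*d^3 - 5*d^2 - 6*d) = (d + 1)*(d + 3)*(d^3 - d^2 - 2*d) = d*(d + 1)*(d + 3)*(d^2 - d - 2) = d*(d + 1)^2*(d + 3)*(d - 2)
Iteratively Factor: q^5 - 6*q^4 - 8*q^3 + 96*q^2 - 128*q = (q)*(q^4 - 6*q^3 - 8*q^2 + 96*q - 128) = q*(q - 2)*(q^3 - 4*q^2 - 16*q + 64) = q*(q - 4)*(q - 2)*(q^2 - 16) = q*(q - 4)*(q - 2)*(q + 4)*(q - 4)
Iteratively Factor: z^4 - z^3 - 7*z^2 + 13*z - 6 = (z + 3)*(z^3 - 4*z^2 + 5*z - 2) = (z - 1)*(z + 3)*(z^2 - 3*z + 2) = (z - 1)^2*(z + 3)*(z - 2)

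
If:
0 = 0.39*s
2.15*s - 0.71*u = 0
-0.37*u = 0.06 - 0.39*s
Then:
No Solution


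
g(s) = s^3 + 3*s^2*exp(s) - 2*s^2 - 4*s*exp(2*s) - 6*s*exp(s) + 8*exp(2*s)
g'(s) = 3*s^2*exp(s) + 3*s^2 - 8*s*exp(2*s) - 4*s + 12*exp(2*s) - 6*exp(s)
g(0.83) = 17.13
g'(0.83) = 17.92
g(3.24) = -2913.01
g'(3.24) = -8405.98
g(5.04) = -282972.18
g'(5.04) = -664842.53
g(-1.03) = 1.67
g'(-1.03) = 8.88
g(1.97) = 4.78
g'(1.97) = -149.11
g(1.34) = 27.19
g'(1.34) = 16.35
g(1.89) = 14.76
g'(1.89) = -102.33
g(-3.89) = -87.71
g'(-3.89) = 61.78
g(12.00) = -1059506292028.83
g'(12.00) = -2225016924981.71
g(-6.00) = -287.64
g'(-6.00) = 132.25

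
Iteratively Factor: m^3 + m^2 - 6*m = (m - 2)*(m^2 + 3*m) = (m - 2)*(m + 3)*(m)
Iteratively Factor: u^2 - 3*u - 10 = (u - 5)*(u + 2)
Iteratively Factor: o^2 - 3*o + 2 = (o - 1)*(o - 2)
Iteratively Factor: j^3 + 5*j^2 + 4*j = (j)*(j^2 + 5*j + 4) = j*(j + 4)*(j + 1)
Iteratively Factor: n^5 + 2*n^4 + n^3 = (n)*(n^4 + 2*n^3 + n^2) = n^2*(n^3 + 2*n^2 + n) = n^3*(n^2 + 2*n + 1) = n^3*(n + 1)*(n + 1)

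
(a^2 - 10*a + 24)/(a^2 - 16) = (a - 6)/(a + 4)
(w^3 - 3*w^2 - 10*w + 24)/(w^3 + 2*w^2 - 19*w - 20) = (w^2 + w - 6)/(w^2 + 6*w + 5)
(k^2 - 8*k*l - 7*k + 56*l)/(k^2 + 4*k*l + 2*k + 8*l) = (k^2 - 8*k*l - 7*k + 56*l)/(k^2 + 4*k*l + 2*k + 8*l)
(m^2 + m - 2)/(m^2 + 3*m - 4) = (m + 2)/(m + 4)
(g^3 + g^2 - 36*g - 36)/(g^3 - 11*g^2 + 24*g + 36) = (g + 6)/(g - 6)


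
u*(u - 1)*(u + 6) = u^3 + 5*u^2 - 6*u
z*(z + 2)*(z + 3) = z^3 + 5*z^2 + 6*z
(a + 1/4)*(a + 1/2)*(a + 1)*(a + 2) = a^4 + 15*a^3/4 + 35*a^2/8 + 15*a/8 + 1/4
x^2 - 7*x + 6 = (x - 6)*(x - 1)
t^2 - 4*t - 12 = (t - 6)*(t + 2)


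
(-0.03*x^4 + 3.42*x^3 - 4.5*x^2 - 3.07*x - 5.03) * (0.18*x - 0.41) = -0.0054*x^5 + 0.6279*x^4 - 2.2122*x^3 + 1.2924*x^2 + 0.3533*x + 2.0623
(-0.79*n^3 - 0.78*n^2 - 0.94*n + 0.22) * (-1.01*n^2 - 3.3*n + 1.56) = 0.7979*n^5 + 3.3948*n^4 + 2.291*n^3 + 1.663*n^2 - 2.1924*n + 0.3432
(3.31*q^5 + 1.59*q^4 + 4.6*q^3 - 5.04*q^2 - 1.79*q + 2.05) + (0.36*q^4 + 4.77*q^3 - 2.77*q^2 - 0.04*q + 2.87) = 3.31*q^5 + 1.95*q^4 + 9.37*q^3 - 7.81*q^2 - 1.83*q + 4.92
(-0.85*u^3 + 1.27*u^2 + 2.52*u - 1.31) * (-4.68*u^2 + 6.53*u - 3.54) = 3.978*u^5 - 11.4941*u^4 - 0.491499999999998*u^3 + 18.0906*u^2 - 17.4751*u + 4.6374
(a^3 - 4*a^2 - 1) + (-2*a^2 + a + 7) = a^3 - 6*a^2 + a + 6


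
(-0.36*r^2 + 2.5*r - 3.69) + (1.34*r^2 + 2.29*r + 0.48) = 0.98*r^2 + 4.79*r - 3.21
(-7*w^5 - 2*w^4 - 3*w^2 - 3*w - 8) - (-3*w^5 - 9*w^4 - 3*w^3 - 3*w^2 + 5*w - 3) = -4*w^5 + 7*w^4 + 3*w^3 - 8*w - 5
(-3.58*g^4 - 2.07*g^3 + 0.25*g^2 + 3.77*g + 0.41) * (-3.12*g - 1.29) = 11.1696*g^5 + 11.0766*g^4 + 1.8903*g^3 - 12.0849*g^2 - 6.1425*g - 0.5289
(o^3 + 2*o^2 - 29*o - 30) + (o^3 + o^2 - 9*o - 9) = 2*o^3 + 3*o^2 - 38*o - 39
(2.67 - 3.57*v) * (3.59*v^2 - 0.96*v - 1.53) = -12.8163*v^3 + 13.0125*v^2 + 2.8989*v - 4.0851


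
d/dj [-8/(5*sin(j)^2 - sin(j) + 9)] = 8*(10*sin(j) - 1)*cos(j)/(5*sin(j)^2 - sin(j) + 9)^2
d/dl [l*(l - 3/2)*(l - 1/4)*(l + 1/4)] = 4*l^3 - 9*l^2/2 - l/8 + 3/32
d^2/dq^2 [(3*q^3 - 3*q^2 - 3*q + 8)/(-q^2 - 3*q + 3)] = 84*(-q^3 + 2*q^2 - 3*q - 1)/(q^6 + 9*q^5 + 18*q^4 - 27*q^3 - 54*q^2 + 81*q - 27)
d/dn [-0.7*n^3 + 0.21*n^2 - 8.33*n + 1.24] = -2.1*n^2 + 0.42*n - 8.33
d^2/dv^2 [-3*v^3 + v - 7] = -18*v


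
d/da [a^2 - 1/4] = 2*a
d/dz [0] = 0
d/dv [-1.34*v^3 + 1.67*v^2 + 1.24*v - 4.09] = -4.02*v^2 + 3.34*v + 1.24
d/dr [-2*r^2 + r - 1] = 1 - 4*r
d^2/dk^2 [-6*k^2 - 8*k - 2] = -12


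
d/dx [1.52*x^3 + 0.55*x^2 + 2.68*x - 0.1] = 4.56*x^2 + 1.1*x + 2.68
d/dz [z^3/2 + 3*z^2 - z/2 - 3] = 3*z^2/2 + 6*z - 1/2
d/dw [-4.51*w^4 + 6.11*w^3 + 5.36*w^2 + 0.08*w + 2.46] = -18.04*w^3 + 18.33*w^2 + 10.72*w + 0.08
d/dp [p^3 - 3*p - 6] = 3*p^2 - 3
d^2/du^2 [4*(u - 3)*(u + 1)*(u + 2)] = 24*u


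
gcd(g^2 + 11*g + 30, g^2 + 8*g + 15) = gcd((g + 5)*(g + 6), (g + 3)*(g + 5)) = g + 5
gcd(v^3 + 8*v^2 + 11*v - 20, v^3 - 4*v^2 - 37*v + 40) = v^2 + 4*v - 5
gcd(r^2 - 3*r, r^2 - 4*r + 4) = 1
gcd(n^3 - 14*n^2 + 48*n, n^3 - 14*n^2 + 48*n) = n^3 - 14*n^2 + 48*n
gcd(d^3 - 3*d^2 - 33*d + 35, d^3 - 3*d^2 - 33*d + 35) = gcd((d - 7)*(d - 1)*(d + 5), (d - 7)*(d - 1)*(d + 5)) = d^3 - 3*d^2 - 33*d + 35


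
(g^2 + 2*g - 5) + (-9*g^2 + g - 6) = -8*g^2 + 3*g - 11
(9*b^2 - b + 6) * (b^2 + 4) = 9*b^4 - b^3 + 42*b^2 - 4*b + 24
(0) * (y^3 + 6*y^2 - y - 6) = 0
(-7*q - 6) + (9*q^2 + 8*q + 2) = 9*q^2 + q - 4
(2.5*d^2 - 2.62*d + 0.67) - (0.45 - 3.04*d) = 2.5*d^2 + 0.42*d + 0.22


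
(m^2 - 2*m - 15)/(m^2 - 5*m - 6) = (-m^2 + 2*m + 15)/(-m^2 + 5*m + 6)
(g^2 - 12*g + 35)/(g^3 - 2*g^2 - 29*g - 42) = (g - 5)/(g^2 + 5*g + 6)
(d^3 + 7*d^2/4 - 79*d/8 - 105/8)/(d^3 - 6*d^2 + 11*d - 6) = (8*d^2 + 38*d + 35)/(8*(d^2 - 3*d + 2))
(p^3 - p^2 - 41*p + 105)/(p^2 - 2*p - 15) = (p^2 + 4*p - 21)/(p + 3)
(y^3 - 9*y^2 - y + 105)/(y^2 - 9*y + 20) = (y^2 - 4*y - 21)/(y - 4)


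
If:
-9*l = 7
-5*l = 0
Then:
No Solution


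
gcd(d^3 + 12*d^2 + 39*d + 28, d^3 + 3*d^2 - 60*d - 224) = d^2 + 11*d + 28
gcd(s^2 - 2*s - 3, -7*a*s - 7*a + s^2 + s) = s + 1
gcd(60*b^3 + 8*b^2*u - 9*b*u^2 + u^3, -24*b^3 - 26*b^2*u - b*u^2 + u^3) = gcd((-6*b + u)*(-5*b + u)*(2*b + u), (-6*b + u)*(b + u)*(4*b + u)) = -6*b + u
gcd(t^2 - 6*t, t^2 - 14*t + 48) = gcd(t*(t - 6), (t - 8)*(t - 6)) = t - 6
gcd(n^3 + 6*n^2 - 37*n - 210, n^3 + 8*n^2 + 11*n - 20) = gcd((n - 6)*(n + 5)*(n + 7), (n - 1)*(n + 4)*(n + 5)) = n + 5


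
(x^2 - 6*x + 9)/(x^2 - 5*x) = (x^2 - 6*x + 9)/(x*(x - 5))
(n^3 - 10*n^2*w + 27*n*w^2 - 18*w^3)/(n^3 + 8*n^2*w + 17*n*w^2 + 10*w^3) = (n^3 - 10*n^2*w + 27*n*w^2 - 18*w^3)/(n^3 + 8*n^2*w + 17*n*w^2 + 10*w^3)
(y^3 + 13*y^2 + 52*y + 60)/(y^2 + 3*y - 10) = (y^2 + 8*y + 12)/(y - 2)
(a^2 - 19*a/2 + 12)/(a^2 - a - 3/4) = 2*(a - 8)/(2*a + 1)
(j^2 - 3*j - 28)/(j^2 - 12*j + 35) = (j + 4)/(j - 5)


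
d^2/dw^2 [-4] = 0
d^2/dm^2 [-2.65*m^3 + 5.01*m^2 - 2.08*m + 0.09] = 10.02 - 15.9*m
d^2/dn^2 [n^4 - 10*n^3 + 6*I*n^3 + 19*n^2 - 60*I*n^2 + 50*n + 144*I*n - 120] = 12*n^2 + n*(-60 + 36*I) + 38 - 120*I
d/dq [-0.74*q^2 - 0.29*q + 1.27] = -1.48*q - 0.29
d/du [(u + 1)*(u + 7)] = 2*u + 8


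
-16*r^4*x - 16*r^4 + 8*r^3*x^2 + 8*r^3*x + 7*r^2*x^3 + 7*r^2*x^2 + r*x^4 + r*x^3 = (-r + x)*(4*r + x)^2*(r*x + r)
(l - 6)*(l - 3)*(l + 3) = l^3 - 6*l^2 - 9*l + 54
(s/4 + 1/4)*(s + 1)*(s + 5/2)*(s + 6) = s^4/4 + 21*s^3/8 + 33*s^2/4 + 77*s/8 + 15/4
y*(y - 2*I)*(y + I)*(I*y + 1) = I*y^4 + 2*y^3 + I*y^2 + 2*y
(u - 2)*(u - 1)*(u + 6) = u^3 + 3*u^2 - 16*u + 12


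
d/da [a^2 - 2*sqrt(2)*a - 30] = 2*a - 2*sqrt(2)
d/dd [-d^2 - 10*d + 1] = -2*d - 10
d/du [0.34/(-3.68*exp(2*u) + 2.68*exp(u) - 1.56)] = (2.5024*exp(u) - 0.9112)*exp(u)/(3.68*exp(2*u) - 2.68*exp(u) + 1.56)^2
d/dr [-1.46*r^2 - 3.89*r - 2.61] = -2.92*r - 3.89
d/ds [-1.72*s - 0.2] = -1.72000000000000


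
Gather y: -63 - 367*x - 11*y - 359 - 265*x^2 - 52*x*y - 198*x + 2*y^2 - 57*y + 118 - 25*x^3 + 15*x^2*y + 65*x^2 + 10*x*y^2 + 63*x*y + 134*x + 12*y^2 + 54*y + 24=-25*x^3 - 200*x^2 - 431*x + y^2*(10*x + 14) + y*(15*x^2 + 11*x - 14) - 280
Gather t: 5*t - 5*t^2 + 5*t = -5*t^2 + 10*t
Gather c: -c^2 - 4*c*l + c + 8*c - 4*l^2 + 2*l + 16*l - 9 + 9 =-c^2 + c*(9 - 4*l) - 4*l^2 + 18*l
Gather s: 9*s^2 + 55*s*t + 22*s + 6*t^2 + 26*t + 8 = 9*s^2 + s*(55*t + 22) + 6*t^2 + 26*t + 8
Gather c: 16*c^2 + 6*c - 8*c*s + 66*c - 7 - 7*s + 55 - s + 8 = 16*c^2 + c*(72 - 8*s) - 8*s + 56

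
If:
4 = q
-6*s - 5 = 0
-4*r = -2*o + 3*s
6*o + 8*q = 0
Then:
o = -16/3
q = 4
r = -49/24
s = -5/6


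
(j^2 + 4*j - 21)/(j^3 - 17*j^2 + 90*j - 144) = (j + 7)/(j^2 - 14*j + 48)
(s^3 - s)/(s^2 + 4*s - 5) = s*(s + 1)/(s + 5)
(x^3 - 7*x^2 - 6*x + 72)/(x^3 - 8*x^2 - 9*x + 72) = (x^2 - 10*x + 24)/(x^2 - 11*x + 24)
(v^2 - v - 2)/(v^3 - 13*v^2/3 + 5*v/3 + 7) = 3*(v - 2)/(3*v^2 - 16*v + 21)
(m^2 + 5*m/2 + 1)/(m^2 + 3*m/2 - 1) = (2*m + 1)/(2*m - 1)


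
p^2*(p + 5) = p^3 + 5*p^2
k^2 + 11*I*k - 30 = (k + 5*I)*(k + 6*I)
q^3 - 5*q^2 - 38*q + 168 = (q - 7)*(q - 4)*(q + 6)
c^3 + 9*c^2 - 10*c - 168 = (c - 4)*(c + 6)*(c + 7)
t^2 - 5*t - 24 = (t - 8)*(t + 3)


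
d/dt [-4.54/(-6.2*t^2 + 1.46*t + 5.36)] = (6.6284 - 56.296*t)/(-6.2*t^2 + 1.46*t + 5.36)^2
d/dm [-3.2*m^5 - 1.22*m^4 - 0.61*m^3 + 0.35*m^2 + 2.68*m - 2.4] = -16.0*m^4 - 4.88*m^3 - 1.83*m^2 + 0.7*m + 2.68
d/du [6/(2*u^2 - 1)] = -24*u/(2*u^2 - 1)^2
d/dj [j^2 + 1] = 2*j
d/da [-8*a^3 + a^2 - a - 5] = -24*a^2 + 2*a - 1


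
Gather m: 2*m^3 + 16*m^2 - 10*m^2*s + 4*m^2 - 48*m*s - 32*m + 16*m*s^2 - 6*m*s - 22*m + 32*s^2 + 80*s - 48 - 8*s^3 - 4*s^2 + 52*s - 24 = 2*m^3 + m^2*(20 - 10*s) + m*(16*s^2 - 54*s - 54) - 8*s^3 + 28*s^2 + 132*s - 72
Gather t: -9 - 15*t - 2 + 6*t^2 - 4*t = 6*t^2 - 19*t - 11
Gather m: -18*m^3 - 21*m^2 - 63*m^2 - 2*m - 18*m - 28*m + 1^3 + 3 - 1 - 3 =-18*m^3 - 84*m^2 - 48*m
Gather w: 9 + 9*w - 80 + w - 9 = 10*w - 80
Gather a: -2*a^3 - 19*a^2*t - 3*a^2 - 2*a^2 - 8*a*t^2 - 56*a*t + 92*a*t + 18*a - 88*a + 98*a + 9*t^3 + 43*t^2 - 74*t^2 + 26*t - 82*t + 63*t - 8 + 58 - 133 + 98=-2*a^3 + a^2*(-19*t - 5) + a*(-8*t^2 + 36*t + 28) + 9*t^3 - 31*t^2 + 7*t + 15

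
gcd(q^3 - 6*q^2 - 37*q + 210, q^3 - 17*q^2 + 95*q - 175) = q^2 - 12*q + 35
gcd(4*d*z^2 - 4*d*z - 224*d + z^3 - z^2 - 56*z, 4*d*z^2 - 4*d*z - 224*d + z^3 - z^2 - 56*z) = 4*d*z^2 - 4*d*z - 224*d + z^3 - z^2 - 56*z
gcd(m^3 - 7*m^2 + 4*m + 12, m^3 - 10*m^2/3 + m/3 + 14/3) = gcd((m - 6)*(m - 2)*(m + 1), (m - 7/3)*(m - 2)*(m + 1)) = m^2 - m - 2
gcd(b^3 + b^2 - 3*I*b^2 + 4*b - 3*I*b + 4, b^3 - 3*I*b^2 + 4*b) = b^2 - 3*I*b + 4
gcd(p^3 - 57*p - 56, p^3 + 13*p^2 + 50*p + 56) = p + 7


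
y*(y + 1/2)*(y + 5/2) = y^3 + 3*y^2 + 5*y/4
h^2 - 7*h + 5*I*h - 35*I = (h - 7)*(h + 5*I)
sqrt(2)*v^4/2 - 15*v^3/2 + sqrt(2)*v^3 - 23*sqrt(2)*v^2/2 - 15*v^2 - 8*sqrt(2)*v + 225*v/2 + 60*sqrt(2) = (v - 3)*(v + 5)*(v - 8*sqrt(2))*(sqrt(2)*v/2 + 1/2)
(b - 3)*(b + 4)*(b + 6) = b^3 + 7*b^2 - 6*b - 72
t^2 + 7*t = t*(t + 7)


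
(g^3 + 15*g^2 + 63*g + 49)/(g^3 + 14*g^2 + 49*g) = (g + 1)/g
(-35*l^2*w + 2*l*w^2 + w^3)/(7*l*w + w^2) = -5*l + w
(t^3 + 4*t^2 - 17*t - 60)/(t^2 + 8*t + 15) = t - 4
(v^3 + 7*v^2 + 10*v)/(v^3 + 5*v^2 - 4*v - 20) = v/(v - 2)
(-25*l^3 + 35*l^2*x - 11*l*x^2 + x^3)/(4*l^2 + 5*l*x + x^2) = (-25*l^3 + 35*l^2*x - 11*l*x^2 + x^3)/(4*l^2 + 5*l*x + x^2)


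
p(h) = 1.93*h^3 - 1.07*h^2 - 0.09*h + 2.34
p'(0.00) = -0.09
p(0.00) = 2.34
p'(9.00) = 449.64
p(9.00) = 1321.83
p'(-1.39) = 14.07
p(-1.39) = -4.79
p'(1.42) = 8.55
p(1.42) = 5.58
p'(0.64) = 0.91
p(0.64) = 2.35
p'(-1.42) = 14.62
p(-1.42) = -5.22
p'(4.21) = 93.52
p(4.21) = 127.01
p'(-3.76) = 89.81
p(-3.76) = -115.04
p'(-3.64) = 84.41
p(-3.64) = -104.59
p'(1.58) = 10.98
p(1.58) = 7.14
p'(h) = 5.79*h^2 - 2.14*h - 0.09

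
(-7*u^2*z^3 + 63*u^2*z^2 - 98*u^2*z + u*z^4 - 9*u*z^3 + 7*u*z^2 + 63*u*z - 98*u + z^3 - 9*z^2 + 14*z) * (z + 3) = -7*u^2*z^4 + 42*u^2*z^3 + 91*u^2*z^2 - 294*u^2*z + u*z^5 - 6*u*z^4 - 20*u*z^3 + 84*u*z^2 + 91*u*z - 294*u + z^4 - 6*z^3 - 13*z^2 + 42*z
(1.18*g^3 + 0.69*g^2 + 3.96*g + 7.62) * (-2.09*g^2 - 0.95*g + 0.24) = -2.4662*g^5 - 2.5631*g^4 - 8.6487*g^3 - 19.5222*g^2 - 6.2886*g + 1.8288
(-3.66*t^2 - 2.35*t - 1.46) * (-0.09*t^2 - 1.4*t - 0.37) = 0.3294*t^4 + 5.3355*t^3 + 4.7756*t^2 + 2.9135*t + 0.5402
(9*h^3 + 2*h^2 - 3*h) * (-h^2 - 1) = -9*h^5 - 2*h^4 - 6*h^3 - 2*h^2 + 3*h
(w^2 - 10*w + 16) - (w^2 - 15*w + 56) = 5*w - 40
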